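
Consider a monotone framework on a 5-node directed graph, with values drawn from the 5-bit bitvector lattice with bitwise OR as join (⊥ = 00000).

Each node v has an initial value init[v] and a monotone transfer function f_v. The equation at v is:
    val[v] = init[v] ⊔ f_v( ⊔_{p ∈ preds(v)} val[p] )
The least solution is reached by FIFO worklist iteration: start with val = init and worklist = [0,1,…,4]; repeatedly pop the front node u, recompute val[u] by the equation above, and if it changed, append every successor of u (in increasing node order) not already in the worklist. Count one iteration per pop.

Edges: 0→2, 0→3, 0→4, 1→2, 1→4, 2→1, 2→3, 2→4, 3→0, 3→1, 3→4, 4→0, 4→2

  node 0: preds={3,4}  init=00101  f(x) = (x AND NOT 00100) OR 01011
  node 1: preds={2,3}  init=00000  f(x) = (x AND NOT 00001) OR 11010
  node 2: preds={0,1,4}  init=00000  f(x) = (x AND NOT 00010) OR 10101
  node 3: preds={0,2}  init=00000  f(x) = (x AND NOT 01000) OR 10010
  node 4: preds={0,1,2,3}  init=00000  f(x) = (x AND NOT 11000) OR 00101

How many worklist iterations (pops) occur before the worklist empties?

10

Iteration log — 10 steps:
  step 1. node 0  ⊔preds=00000  new=01111  old=00101  +wl: 
  step 2. node 1  ⊔preds=00000  new=11010  old=00000  +wl: 
  step 3. node 2  ⊔preds=11111  new=11101  old=00000  +wl: 1
  step 4. node 3  ⊔preds=11111  new=10111  old=00000  +wl: 0
  step 5. node 4  ⊔preds=11111  new=00111  old=00000  +wl: 2
  step 6. node 1  ⊔preds=11111  new=11110  old=11010  +wl: 4
  step 7. node 0  ⊔preds=10111  new=11111  old=01111  +wl: 3
  step 8. node 2  ⊔preds=11111  new=11101  stable
  step 9. node 4  ⊔preds=11111  new=00111  stable
  step 10. node 3  ⊔preds=11111  new=10111  stable

Least fixpoint reached:
  node 0: 11111
  node 1: 11110
  node 2: 11101
  node 3: 10111
  node 4: 00111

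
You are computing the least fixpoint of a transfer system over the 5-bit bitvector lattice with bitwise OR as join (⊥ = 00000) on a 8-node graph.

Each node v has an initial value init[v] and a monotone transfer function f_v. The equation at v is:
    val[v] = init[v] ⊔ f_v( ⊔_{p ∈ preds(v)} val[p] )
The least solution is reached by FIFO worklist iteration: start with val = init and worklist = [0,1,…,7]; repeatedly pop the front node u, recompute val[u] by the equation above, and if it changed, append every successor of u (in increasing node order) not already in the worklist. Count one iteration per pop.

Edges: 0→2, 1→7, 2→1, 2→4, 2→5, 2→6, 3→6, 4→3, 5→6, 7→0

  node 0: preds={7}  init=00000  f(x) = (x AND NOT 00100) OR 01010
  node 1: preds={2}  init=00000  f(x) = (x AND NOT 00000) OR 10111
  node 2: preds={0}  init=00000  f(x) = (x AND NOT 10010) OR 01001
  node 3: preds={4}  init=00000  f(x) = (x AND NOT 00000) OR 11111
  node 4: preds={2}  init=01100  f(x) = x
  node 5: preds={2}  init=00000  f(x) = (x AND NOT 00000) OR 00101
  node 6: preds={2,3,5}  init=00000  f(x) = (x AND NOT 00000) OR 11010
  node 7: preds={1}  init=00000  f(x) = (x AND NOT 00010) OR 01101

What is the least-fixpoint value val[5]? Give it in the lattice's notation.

Worklist (13 pops):
  #1 pop 0: in=00000 → 01010 (was 00000); enqueue []
  #2 pop 1: in=00000 → 10111 (was 00000); enqueue []
  #3 pop 2: in=01010 → 01001 (was 00000); enqueue [1]
  #4 pop 3: in=01100 → 11111 (was 00000); enqueue []
  #5 pop 4: in=01001 → 01101 (was 01100); enqueue [3]
  #6 pop 5: in=01001 → 01101 (was 00000); enqueue []
  #7 pop 6: in=11111 → 11111 (was 00000); enqueue []
  #8 pop 7: in=10111 → 11101 (was 00000); enqueue [0]
  #9 pop 1: in=01001 → 11111 (was 10111); enqueue [7]
  #10 pop 3: in=01101 → 11111 (no change)
  #11 pop 0: in=11101 → 11011 (was 01010); enqueue [2]
  #12 pop 7: in=11111 → 11101 (no change)
  #13 pop 2: in=11011 → 01001 (no change)

Fixpoint:
  val[0] = 11011
  val[1] = 11111
  val[2] = 01001
  val[3] = 11111
  val[4] = 01101
  val[5] = 01101
  val[6] = 11111
  val[7] = 11101

01101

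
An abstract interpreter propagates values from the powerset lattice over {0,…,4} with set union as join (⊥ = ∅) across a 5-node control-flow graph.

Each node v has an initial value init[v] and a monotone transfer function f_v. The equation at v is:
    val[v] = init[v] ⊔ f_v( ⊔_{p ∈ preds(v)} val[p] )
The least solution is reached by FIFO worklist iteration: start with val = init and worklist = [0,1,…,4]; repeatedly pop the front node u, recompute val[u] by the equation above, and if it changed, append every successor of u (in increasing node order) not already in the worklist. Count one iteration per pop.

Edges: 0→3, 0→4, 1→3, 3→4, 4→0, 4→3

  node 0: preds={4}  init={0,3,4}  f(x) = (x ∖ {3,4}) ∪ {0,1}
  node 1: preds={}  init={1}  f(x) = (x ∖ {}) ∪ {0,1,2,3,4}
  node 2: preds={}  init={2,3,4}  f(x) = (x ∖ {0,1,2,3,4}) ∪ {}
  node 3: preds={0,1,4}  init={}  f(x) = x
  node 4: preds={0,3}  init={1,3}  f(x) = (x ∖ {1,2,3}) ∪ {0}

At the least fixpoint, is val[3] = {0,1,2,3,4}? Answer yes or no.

yes

Iteration log — 7 steps:
  step 1. node 0  ⊔preds={1,3}  new={0,1,3,4}  old={0,3,4}  +wl: 
  step 2. node 1  ⊔preds={}  new={0,1,2,3,4}  old={1}  +wl: 
  step 3. node 2  ⊔preds={}  new={2,3,4}  stable
  step 4. node 3  ⊔preds={0,1,2,3,4}  new={0,1,2,3,4}  old={}  +wl: 
  step 5. node 4  ⊔preds={0,1,2,3,4}  new={0,1,3,4}  old={1,3}  +wl: 0,3
  step 6. node 0  ⊔preds={0,1,3,4}  new={0,1,3,4}  stable
  step 7. node 3  ⊔preds={0,1,2,3,4}  new={0,1,2,3,4}  stable

Least fixpoint reached:
  node 0: {0,1,3,4}
  node 1: {0,1,2,3,4}
  node 2: {2,3,4}
  node 3: {0,1,2,3,4}
  node 4: {0,1,3,4}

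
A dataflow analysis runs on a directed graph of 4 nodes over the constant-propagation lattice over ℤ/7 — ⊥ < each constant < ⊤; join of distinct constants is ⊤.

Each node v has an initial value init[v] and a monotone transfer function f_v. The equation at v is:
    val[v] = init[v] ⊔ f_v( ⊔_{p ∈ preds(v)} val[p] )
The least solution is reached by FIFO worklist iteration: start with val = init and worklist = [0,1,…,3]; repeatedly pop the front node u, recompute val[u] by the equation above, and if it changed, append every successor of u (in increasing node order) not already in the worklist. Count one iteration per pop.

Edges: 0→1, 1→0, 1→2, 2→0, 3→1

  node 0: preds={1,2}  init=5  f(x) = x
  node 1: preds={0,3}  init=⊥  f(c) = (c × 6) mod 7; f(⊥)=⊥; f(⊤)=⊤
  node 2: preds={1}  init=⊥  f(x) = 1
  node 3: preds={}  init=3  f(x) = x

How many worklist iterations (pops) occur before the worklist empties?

6

Trace (6 dequeues):
  [1] u=0 | in ⊥ | out 5 | ==
  [2] u=1 | in ⊤ | out ⊤ | prev ⊥ | push {0}
  [3] u=2 | in ⊤ | out 1 | prev ⊥ | push {}
  [4] u=3 | in ⊥ | out 3 | ==
  [5] u=0 | in ⊤ | out ⊤ | prev 5 | push {1}
  [6] u=1 | in ⊤ | out ⊤ | ==

Converged values:
  [0] ⊤
  [1] ⊤
  [2] 1
  [3] 3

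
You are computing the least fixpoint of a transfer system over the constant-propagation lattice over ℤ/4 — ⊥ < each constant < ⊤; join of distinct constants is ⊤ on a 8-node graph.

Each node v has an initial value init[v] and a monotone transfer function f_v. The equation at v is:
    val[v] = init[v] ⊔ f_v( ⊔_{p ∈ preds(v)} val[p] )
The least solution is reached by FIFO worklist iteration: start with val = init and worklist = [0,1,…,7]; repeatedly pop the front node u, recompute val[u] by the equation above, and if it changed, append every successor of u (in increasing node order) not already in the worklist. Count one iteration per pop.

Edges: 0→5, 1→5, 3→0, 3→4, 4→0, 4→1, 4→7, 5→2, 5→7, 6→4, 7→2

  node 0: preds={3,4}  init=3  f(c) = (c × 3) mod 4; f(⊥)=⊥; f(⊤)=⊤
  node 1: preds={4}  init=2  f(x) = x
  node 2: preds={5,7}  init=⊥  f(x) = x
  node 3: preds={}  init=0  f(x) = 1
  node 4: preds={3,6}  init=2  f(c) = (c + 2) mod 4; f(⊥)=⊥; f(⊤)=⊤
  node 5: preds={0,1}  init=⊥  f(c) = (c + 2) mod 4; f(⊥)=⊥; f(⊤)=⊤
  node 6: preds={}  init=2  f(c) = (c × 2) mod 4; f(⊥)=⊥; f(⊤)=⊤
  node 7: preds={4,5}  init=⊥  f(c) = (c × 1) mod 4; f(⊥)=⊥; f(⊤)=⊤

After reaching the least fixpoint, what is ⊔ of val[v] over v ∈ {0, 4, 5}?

⊤

Worklist (12 pops):
  #1 pop 0: in=⊤ → ⊤ (was 3); enqueue []
  #2 pop 1: in=2 → 2 (no change)
  #3 pop 2: in=⊥ → ⊥ (no change)
  #4 pop 3: in=⊥ → ⊤ (was 0); enqueue [0]
  #5 pop 4: in=⊤ → ⊤ (was 2); enqueue [1]
  #6 pop 5: in=⊤ → ⊤ (was ⊥); enqueue [2]
  #7 pop 6: in=⊥ → 2 (no change)
  #8 pop 7: in=⊤ → ⊤ (was ⊥); enqueue []
  #9 pop 0: in=⊤ → ⊤ (no change)
  #10 pop 1: in=⊤ → ⊤ (was 2); enqueue [5]
  #11 pop 2: in=⊤ → ⊤ (was ⊥); enqueue []
  #12 pop 5: in=⊤ → ⊤ (no change)

Fixpoint:
  val[0] = ⊤
  val[1] = ⊤
  val[2] = ⊤
  val[3] = ⊤
  val[4] = ⊤
  val[5] = ⊤
  val[6] = 2
  val[7] = ⊤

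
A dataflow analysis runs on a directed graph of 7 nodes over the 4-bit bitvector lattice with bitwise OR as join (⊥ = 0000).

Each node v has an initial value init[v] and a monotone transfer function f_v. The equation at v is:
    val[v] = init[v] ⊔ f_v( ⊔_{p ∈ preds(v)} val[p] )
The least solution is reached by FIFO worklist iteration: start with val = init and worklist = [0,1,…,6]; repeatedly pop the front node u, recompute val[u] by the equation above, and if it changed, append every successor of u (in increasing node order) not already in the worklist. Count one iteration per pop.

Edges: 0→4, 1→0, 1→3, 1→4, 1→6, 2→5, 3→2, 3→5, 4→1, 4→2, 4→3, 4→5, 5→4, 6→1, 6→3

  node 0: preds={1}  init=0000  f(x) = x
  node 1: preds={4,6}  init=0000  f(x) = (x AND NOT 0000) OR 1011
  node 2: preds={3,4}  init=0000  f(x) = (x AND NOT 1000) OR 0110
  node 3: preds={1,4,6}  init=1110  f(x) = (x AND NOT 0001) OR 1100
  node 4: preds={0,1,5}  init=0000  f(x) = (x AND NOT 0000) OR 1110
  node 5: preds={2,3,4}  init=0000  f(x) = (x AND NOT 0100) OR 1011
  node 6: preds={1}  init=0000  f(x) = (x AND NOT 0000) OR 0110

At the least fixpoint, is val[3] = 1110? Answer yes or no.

Trace (16 dequeues):
  [1] u=0 | in 0000 | out 0000 | ==
  [2] u=1 | in 0000 | out 1011 | prev 0000 | push {0}
  [3] u=2 | in 1110 | out 0110 | prev 0000 | push {}
  [4] u=3 | in 1011 | out 1110 | ==
  [5] u=4 | in 1011 | out 1111 | prev 0000 | push {1,2,3}
  [6] u=5 | in 1111 | out 1011 | prev 0000 | push {4}
  [7] u=6 | in 1011 | out 1111 | prev 0000 | push {}
  [8] u=0 | in 1011 | out 1011 | prev 0000 | push {}
  [9] u=1 | in 1111 | out 1111 | prev 1011 | push {0,6}
  [10] u=2 | in 1111 | out 0111 | prev 0110 | push {5}
  [11] u=3 | in 1111 | out 1110 | ==
  [12] u=4 | in 1111 | out 1111 | ==
  [13] u=0 | in 1111 | out 1111 | prev 1011 | push {4}
  [14] u=6 | in 1111 | out 1111 | ==
  [15] u=5 | in 1111 | out 1011 | ==
  [16] u=4 | in 1111 | out 1111 | ==

Converged values:
  [0] 1111
  [1] 1111
  [2] 0111
  [3] 1110
  [4] 1111
  [5] 1011
  [6] 1111

yes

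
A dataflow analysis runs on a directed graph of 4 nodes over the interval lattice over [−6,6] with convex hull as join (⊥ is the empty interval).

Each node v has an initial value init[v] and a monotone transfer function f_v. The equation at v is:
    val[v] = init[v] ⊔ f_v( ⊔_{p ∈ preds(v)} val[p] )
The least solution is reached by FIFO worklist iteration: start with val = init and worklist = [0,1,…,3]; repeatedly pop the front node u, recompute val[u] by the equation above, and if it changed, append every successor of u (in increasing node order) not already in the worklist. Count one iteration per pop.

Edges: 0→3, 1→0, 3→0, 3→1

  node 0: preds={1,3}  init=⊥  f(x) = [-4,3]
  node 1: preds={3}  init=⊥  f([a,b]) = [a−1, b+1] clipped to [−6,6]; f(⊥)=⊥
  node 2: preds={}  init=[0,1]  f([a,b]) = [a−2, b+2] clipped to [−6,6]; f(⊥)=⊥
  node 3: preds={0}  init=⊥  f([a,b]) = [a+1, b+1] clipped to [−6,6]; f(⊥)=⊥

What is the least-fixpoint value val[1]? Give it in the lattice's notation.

Iteration log — 7 steps:
  step 1. node 0  ⊔preds=⊥  new=[-4,3]  old=⊥  +wl: 
  step 2. node 1  ⊔preds=⊥  new=⊥  stable
  step 3. node 2  ⊔preds=⊥  new=[0,1]  stable
  step 4. node 3  ⊔preds=[-4,3]  new=[-3,4]  old=⊥  +wl: 0,1
  step 5. node 0  ⊔preds=[-3,4]  new=[-4,3]  stable
  step 6. node 1  ⊔preds=[-3,4]  new=[-4,5]  old=⊥  +wl: 0
  step 7. node 0  ⊔preds=[-4,5]  new=[-4,3]  stable

Least fixpoint reached:
  node 0: [-4,3]
  node 1: [-4,5]
  node 2: [0,1]
  node 3: [-3,4]

[-4,5]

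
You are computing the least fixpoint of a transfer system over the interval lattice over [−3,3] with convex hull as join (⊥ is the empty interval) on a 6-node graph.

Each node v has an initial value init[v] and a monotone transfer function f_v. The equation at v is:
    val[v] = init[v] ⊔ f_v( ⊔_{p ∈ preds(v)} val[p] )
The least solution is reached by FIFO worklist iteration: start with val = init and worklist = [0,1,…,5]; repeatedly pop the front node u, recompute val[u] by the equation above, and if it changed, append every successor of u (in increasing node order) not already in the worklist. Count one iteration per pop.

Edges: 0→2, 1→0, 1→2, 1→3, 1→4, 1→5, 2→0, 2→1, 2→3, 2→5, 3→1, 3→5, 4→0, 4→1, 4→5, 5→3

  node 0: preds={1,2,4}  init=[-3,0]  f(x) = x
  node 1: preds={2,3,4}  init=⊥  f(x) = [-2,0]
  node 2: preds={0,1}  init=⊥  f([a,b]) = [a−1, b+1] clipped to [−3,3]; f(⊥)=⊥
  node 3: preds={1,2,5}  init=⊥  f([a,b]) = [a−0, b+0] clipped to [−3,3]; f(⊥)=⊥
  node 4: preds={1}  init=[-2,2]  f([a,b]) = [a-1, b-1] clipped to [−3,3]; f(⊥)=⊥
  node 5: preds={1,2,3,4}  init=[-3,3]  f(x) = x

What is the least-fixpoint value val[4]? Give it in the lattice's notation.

[-3,2]

Iteration log — 9 steps:
  step 1. node 0  ⊔preds=[-2,2]  new=[-3,2]  old=[-3,0]  +wl: 
  step 2. node 1  ⊔preds=[-2,2]  new=[-2,0]  old=⊥  +wl: 0
  step 3. node 2  ⊔preds=[-3,2]  new=[-3,3]  old=⊥  +wl: 1
  step 4. node 3  ⊔preds=[-3,3]  new=[-3,3]  old=⊥  +wl: 
  step 5. node 4  ⊔preds=[-2,0]  new=[-3,2]  old=[-2,2]  +wl: 
  step 6. node 5  ⊔preds=[-3,3]  new=[-3,3]  stable
  step 7. node 0  ⊔preds=[-3,3]  new=[-3,3]  old=[-3,2]  +wl: 2
  step 8. node 1  ⊔preds=[-3,3]  new=[-2,0]  stable
  step 9. node 2  ⊔preds=[-3,3]  new=[-3,3]  stable

Least fixpoint reached:
  node 0: [-3,3]
  node 1: [-2,0]
  node 2: [-3,3]
  node 3: [-3,3]
  node 4: [-3,2]
  node 5: [-3,3]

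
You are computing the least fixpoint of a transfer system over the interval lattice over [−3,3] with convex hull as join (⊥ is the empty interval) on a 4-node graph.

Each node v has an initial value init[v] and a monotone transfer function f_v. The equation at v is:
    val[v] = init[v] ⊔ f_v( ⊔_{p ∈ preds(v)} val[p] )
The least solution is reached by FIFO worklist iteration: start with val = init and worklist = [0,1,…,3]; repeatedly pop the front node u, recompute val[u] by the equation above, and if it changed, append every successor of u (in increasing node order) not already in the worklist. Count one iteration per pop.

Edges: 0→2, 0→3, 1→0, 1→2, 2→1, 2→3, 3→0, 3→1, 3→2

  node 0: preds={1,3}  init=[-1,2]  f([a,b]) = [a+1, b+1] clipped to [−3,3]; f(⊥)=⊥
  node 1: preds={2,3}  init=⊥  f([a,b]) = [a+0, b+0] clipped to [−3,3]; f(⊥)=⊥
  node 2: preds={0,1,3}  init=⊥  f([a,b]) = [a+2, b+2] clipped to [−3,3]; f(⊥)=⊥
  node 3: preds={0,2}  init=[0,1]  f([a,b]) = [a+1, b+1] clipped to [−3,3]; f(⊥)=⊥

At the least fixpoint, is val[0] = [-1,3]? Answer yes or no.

yes

Worklist (9 pops):
  #1 pop 0: in=[0,1] → [-1,2] (no change)
  #2 pop 1: in=[0,1] → [0,1] (was ⊥); enqueue [0]
  #3 pop 2: in=[-1,2] → [1,3] (was ⊥); enqueue [1]
  #4 pop 3: in=[-1,3] → [0,3] (was [0,1]); enqueue [2]
  #5 pop 0: in=[0,3] → [-1,3] (was [-1,2]); enqueue [3]
  #6 pop 1: in=[0,3] → [0,3] (was [0,1]); enqueue [0]
  #7 pop 2: in=[-1,3] → [1,3] (no change)
  #8 pop 3: in=[-1,3] → [0,3] (no change)
  #9 pop 0: in=[0,3] → [-1,3] (no change)

Fixpoint:
  val[0] = [-1,3]
  val[1] = [0,3]
  val[2] = [1,3]
  val[3] = [0,3]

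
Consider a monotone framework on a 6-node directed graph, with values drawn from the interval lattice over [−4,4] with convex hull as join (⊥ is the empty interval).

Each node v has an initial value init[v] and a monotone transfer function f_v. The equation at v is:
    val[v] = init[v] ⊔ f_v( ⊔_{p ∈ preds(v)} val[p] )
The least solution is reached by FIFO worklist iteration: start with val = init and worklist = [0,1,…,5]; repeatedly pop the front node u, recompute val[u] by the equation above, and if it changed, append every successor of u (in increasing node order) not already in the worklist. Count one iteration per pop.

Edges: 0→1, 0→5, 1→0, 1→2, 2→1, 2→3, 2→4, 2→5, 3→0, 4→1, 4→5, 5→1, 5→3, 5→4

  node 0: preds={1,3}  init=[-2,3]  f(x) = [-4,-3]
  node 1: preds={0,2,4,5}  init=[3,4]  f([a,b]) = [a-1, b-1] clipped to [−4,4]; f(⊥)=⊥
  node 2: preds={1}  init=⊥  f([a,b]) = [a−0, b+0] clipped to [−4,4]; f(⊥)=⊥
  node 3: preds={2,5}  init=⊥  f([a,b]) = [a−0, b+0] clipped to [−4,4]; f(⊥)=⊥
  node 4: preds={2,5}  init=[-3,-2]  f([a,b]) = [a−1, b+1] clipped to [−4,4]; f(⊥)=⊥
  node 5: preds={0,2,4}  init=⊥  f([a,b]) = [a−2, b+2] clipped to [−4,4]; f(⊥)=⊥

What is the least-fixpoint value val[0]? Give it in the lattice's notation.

Iteration log — 10 steps:
  step 1. node 0  ⊔preds=[3,4]  new=[-4,3]  old=[-2,3]  +wl: 
  step 2. node 1  ⊔preds=[-4,3]  new=[-4,4]  old=[3,4]  +wl: 0
  step 3. node 2  ⊔preds=[-4,4]  new=[-4,4]  old=⊥  +wl: 1
  step 4. node 3  ⊔preds=[-4,4]  new=[-4,4]  old=⊥  +wl: 
  step 5. node 4  ⊔preds=[-4,4]  new=[-4,4]  old=[-3,-2]  +wl: 
  step 6. node 5  ⊔preds=[-4,4]  new=[-4,4]  old=⊥  +wl: 3,4
  step 7. node 0  ⊔preds=[-4,4]  new=[-4,3]  stable
  step 8. node 1  ⊔preds=[-4,4]  new=[-4,4]  stable
  step 9. node 3  ⊔preds=[-4,4]  new=[-4,4]  stable
  step 10. node 4  ⊔preds=[-4,4]  new=[-4,4]  stable

Least fixpoint reached:
  node 0: [-4,3]
  node 1: [-4,4]
  node 2: [-4,4]
  node 3: [-4,4]
  node 4: [-4,4]
  node 5: [-4,4]

[-4,3]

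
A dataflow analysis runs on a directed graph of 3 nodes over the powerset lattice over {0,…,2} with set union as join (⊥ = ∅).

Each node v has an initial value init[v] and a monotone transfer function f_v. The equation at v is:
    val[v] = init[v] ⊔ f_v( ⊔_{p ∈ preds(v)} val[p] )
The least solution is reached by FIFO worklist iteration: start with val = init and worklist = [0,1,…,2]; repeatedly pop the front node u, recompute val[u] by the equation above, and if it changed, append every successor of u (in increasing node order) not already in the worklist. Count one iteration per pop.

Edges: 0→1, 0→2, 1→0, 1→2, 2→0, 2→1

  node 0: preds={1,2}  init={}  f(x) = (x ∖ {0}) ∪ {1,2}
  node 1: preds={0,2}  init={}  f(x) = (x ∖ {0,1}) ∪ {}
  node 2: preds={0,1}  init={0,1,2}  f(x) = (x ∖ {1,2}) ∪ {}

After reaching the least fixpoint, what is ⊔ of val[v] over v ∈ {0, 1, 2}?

Trace (4 dequeues):
  [1] u=0 | in {0,1,2} | out {1,2} | prev {} | push {}
  [2] u=1 | in {0,1,2} | out {2} | prev {} | push {0}
  [3] u=2 | in {1,2} | out {0,1,2} | ==
  [4] u=0 | in {0,1,2} | out {1,2} | ==

Converged values:
  [0] {1,2}
  [1] {2}
  [2] {0,1,2}

{0,1,2}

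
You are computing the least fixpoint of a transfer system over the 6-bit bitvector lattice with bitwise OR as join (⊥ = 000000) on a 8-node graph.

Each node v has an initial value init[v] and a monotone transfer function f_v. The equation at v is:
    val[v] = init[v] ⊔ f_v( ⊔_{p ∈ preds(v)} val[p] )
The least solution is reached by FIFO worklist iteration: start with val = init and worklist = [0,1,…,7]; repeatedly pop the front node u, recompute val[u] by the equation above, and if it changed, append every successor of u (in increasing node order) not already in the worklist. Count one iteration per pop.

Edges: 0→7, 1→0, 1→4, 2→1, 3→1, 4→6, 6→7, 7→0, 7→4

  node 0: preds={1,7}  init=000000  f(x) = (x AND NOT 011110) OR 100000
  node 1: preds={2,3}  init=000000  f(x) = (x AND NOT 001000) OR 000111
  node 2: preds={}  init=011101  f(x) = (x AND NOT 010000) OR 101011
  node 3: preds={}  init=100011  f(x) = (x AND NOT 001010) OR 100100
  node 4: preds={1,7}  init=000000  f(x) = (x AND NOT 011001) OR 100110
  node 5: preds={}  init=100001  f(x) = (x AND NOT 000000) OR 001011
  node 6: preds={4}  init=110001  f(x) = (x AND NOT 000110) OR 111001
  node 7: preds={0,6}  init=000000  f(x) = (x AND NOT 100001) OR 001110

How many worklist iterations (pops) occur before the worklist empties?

12

Worklist (12 pops):
  #1 pop 0: in=000000 → 100000 (was 000000); enqueue []
  #2 pop 1: in=111111 → 110111 (was 000000); enqueue [0]
  #3 pop 2: in=000000 → 111111 (was 011101); enqueue [1]
  #4 pop 3: in=000000 → 100111 (was 100011); enqueue []
  #5 pop 4: in=110111 → 100110 (was 000000); enqueue []
  #6 pop 5: in=000000 → 101011 (was 100001); enqueue []
  #7 pop 6: in=100110 → 111001 (was 110001); enqueue []
  #8 pop 7: in=111001 → 011110 (was 000000); enqueue [4]
  #9 pop 0: in=111111 → 100001 (was 100000); enqueue [7]
  #10 pop 1: in=111111 → 110111 (no change)
  #11 pop 4: in=111111 → 100110 (no change)
  #12 pop 7: in=111001 → 011110 (no change)

Fixpoint:
  val[0] = 100001
  val[1] = 110111
  val[2] = 111111
  val[3] = 100111
  val[4] = 100110
  val[5] = 101011
  val[6] = 111001
  val[7] = 011110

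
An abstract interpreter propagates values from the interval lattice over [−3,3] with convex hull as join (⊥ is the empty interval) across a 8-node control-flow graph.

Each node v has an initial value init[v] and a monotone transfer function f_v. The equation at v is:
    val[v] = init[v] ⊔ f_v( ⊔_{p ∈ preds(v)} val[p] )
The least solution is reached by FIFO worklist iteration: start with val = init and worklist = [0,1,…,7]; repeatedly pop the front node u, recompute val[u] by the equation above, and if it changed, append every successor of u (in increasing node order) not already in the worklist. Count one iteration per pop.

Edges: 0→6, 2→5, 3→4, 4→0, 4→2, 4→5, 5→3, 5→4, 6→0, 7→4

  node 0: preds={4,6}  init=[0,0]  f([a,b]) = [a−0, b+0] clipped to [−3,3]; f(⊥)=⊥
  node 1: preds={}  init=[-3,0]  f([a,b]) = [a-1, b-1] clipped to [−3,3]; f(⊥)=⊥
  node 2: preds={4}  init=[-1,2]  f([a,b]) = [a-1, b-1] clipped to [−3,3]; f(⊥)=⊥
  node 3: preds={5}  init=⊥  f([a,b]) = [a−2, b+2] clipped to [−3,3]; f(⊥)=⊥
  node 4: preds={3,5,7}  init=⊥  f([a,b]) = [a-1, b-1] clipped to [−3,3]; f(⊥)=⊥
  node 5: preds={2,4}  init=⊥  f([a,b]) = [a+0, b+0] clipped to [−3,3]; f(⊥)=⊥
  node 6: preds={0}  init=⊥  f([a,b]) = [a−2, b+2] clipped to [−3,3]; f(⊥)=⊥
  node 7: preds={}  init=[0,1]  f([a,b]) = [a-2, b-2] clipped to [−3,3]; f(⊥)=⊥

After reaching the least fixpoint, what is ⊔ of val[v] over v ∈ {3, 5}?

Trace (20 dequeues):
  [1] u=0 | in ⊥ | out [0,0] | ==
  [2] u=1 | in ⊥ | out [-3,0] | ==
  [3] u=2 | in ⊥ | out [-1,2] | ==
  [4] u=3 | in ⊥ | out ⊥ | ==
  [5] u=4 | in [0,1] | out [-1,0] | prev ⊥ | push {0,2}
  [6] u=5 | in [-1,2] | out [-1,2] | prev ⊥ | push {3,4}
  [7] u=6 | in [0,0] | out [-2,2] | prev ⊥ | push {}
  [8] u=7 | in ⊥ | out [0,1] | ==
  [9] u=0 | in [-2,2] | out [-2,2] | prev [0,0] | push {6}
  [10] u=2 | in [-1,0] | out [-2,2] | prev [-1,2] | push {5}
  [11] u=3 | in [-1,2] | out [-3,3] | prev ⊥ | push {}
  [12] u=4 | in [-3,3] | out [-3,2] | prev [-1,0] | push {0,2}
  [13] u=6 | in [-2,2] | out [-3,3] | prev [-2,2] | push {}
  [14] u=5 | in [-3,2] | out [-3,2] | prev [-1,2] | push {3,4}
  [15] u=0 | in [-3,3] | out [-3,3] | prev [-2,2] | push {6}
  [16] u=2 | in [-3,2] | out [-3,2] | prev [-2,2] | push {5}
  [17] u=3 | in [-3,2] | out [-3,3] | ==
  [18] u=4 | in [-3,3] | out [-3,2] | ==
  [19] u=6 | in [-3,3] | out [-3,3] | ==
  [20] u=5 | in [-3,2] | out [-3,2] | ==

Converged values:
  [0] [-3,3]
  [1] [-3,0]
  [2] [-3,2]
  [3] [-3,3]
  [4] [-3,2]
  [5] [-3,2]
  [6] [-3,3]
  [7] [0,1]

[-3,3]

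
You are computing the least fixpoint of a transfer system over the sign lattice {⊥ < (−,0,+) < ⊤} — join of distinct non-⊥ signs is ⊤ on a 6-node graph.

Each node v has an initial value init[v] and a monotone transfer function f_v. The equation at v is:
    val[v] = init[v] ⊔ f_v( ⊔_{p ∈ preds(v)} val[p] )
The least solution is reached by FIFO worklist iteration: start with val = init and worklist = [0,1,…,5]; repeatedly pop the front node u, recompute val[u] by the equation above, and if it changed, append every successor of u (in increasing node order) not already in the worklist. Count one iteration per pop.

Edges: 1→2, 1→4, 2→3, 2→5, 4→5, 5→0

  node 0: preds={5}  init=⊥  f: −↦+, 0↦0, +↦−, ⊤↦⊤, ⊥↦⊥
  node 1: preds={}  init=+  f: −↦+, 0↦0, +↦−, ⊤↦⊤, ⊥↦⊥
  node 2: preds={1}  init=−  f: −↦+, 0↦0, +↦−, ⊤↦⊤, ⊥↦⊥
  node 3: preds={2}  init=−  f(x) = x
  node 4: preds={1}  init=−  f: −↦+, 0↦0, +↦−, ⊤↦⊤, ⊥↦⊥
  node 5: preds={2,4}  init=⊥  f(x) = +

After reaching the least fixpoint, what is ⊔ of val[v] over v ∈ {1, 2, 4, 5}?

⊤

Worklist (7 pops):
  #1 pop 0: in=⊥ → ⊥ (no change)
  #2 pop 1: in=⊥ → + (no change)
  #3 pop 2: in=+ → − (no change)
  #4 pop 3: in=− → − (no change)
  #5 pop 4: in=+ → − (no change)
  #6 pop 5: in=− → + (was ⊥); enqueue [0]
  #7 pop 0: in=+ → − (was ⊥); enqueue []

Fixpoint:
  val[0] = −
  val[1] = +
  val[2] = −
  val[3] = −
  val[4] = −
  val[5] = +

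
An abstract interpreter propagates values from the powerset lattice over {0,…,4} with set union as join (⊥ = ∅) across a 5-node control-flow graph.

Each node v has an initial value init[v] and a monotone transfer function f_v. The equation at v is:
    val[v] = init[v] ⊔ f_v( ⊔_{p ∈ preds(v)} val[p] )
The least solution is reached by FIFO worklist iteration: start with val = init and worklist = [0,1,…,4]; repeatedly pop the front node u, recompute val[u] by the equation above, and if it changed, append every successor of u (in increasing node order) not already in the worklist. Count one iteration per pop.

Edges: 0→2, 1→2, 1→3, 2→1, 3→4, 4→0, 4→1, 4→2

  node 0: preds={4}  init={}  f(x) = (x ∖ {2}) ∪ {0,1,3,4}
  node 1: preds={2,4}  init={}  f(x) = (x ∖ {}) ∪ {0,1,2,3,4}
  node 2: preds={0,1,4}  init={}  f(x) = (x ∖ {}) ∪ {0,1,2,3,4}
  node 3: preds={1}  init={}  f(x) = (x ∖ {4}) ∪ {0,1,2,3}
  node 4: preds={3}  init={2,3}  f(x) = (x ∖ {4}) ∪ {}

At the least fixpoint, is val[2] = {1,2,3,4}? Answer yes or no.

Worklist (8 pops):
  #1 pop 0: in={2,3} → {0,1,3,4} (was {}); enqueue []
  #2 pop 1: in={2,3} → {0,1,2,3,4} (was {}); enqueue []
  #3 pop 2: in={0,1,2,3,4} → {0,1,2,3,4} (was {}); enqueue [1]
  #4 pop 3: in={0,1,2,3,4} → {0,1,2,3} (was {}); enqueue []
  #5 pop 4: in={0,1,2,3} → {0,1,2,3} (was {2,3}); enqueue [0,2]
  #6 pop 1: in={0,1,2,3,4} → {0,1,2,3,4} (no change)
  #7 pop 0: in={0,1,2,3} → {0,1,3,4} (no change)
  #8 pop 2: in={0,1,2,3,4} → {0,1,2,3,4} (no change)

Fixpoint:
  val[0] = {0,1,3,4}
  val[1] = {0,1,2,3,4}
  val[2] = {0,1,2,3,4}
  val[3] = {0,1,2,3}
  val[4] = {0,1,2,3}

no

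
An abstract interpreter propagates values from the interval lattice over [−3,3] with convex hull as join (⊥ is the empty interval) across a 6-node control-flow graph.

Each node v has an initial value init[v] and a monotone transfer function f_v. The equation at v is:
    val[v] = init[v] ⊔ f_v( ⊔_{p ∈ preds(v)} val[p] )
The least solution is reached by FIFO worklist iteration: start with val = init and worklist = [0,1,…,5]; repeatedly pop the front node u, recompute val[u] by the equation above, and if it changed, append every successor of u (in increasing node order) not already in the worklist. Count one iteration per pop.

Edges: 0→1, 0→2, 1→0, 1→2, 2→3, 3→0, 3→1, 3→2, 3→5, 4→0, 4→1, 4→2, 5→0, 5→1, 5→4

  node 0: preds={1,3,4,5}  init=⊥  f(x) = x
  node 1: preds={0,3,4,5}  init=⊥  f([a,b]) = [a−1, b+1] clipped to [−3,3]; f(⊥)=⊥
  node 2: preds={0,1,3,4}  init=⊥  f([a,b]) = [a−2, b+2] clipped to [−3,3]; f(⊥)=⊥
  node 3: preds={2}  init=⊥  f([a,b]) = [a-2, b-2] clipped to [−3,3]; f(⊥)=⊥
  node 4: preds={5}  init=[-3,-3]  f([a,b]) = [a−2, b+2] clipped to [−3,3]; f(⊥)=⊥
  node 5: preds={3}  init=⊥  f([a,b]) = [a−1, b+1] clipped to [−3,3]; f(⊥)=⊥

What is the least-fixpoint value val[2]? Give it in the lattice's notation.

[-3,3]

Trace (26 dequeues):
  [1] u=0 | in [-3,-3] | out [-3,-3] | prev ⊥ | push {}
  [2] u=1 | in [-3,-3] | out [-3,-2] | prev ⊥ | push {0}
  [3] u=2 | in [-3,-2] | out [-3,0] | prev ⊥ | push {}
  [4] u=3 | in [-3,0] | out [-3,-2] | prev ⊥ | push {1,2}
  [5] u=4 | in ⊥ | out [-3,-3] | ==
  [6] u=5 | in [-3,-2] | out [-3,-1] | prev ⊥ | push {4}
  [7] u=0 | in [-3,-1] | out [-3,-1] | prev [-3,-3] | push {}
  [8] u=1 | in [-3,-1] | out [-3,0] | prev [-3,-2] | push {0}
  [9] u=2 | in [-3,0] | out [-3,2] | prev [-3,0] | push {3}
  [10] u=4 | in [-3,-1] | out [-3,1] | prev [-3,-3] | push {1,2}
  [11] u=0 | in [-3,1] | out [-3,1] | prev [-3,-1] | push {}
  [12] u=3 | in [-3,2] | out [-3,0] | prev [-3,-2] | push {0,5}
  [13] u=1 | in [-3,1] | out [-3,2] | prev [-3,0] | push {}
  [14] u=2 | in [-3,2] | out [-3,3] | prev [-3,2] | push {3}
  [15] u=0 | in [-3,2] | out [-3,2] | prev [-3,1] | push {1,2}
  [16] u=5 | in [-3,0] | out [-3,1] | prev [-3,-1] | push {0,4}
  [17] u=3 | in [-3,3] | out [-3,1] | prev [-3,0] | push {5}
  [18] u=1 | in [-3,2] | out [-3,3] | prev [-3,2] | push {}
  [19] u=2 | in [-3,3] | out [-3,3] | ==
  [20] u=0 | in [-3,3] | out [-3,3] | prev [-3,2] | push {1,2}
  [21] u=4 | in [-3,1] | out [-3,3] | prev [-3,1] | push {0}
  [22] u=5 | in [-3,1] | out [-3,2] | prev [-3,1] | push {4}
  [23] u=1 | in [-3,3] | out [-3,3] | ==
  [24] u=2 | in [-3,3] | out [-3,3] | ==
  [25] u=0 | in [-3,3] | out [-3,3] | ==
  [26] u=4 | in [-3,2] | out [-3,3] | ==

Converged values:
  [0] [-3,3]
  [1] [-3,3]
  [2] [-3,3]
  [3] [-3,1]
  [4] [-3,3]
  [5] [-3,2]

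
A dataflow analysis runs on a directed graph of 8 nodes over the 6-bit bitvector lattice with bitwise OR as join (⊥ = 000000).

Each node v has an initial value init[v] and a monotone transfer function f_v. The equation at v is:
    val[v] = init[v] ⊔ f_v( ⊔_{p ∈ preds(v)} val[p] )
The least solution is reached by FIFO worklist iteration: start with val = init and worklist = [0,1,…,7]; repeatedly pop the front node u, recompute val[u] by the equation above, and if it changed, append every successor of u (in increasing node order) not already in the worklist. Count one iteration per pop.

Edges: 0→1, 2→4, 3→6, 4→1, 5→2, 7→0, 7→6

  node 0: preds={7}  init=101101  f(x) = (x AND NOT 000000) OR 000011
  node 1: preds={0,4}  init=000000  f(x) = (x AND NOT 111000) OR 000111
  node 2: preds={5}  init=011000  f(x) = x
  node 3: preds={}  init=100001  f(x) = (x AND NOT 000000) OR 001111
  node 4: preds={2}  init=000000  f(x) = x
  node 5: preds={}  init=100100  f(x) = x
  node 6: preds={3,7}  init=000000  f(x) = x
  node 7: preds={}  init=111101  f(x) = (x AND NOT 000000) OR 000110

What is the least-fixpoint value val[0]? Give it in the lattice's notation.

Iteration log — 11 steps:
  step 1. node 0  ⊔preds=111101  new=111111  old=101101  +wl: 
  step 2. node 1  ⊔preds=111111  new=000111  old=000000  +wl: 
  step 3. node 2  ⊔preds=100100  new=111100  old=011000  +wl: 
  step 4. node 3  ⊔preds=000000  new=101111  old=100001  +wl: 
  step 5. node 4  ⊔preds=111100  new=111100  old=000000  +wl: 1
  step 6. node 5  ⊔preds=000000  new=100100  stable
  step 7. node 6  ⊔preds=111111  new=111111  old=000000  +wl: 
  step 8. node 7  ⊔preds=000000  new=111111  old=111101  +wl: 0,6
  step 9. node 1  ⊔preds=111111  new=000111  stable
  step 10. node 0  ⊔preds=111111  new=111111  stable
  step 11. node 6  ⊔preds=111111  new=111111  stable

Least fixpoint reached:
  node 0: 111111
  node 1: 000111
  node 2: 111100
  node 3: 101111
  node 4: 111100
  node 5: 100100
  node 6: 111111
  node 7: 111111

111111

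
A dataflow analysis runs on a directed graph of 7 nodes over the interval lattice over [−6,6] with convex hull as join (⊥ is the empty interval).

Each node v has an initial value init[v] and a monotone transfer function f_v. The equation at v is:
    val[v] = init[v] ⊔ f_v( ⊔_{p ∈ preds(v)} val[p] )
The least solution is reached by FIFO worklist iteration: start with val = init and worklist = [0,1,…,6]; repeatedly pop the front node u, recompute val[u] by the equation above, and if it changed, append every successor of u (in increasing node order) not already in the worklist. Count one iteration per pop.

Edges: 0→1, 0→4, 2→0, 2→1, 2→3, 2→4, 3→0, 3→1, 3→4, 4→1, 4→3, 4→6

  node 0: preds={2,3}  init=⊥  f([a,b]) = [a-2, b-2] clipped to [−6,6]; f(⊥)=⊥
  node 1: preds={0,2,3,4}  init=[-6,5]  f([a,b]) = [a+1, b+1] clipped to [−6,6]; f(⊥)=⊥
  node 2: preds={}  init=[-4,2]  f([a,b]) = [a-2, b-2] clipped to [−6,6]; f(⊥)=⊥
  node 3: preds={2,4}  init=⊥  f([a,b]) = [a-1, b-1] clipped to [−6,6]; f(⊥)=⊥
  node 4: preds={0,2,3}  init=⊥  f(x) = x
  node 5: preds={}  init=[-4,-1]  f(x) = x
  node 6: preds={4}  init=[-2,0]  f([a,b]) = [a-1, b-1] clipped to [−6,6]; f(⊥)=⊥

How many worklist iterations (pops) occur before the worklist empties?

13

Worklist (13 pops):
  #1 pop 0: in=[-4,2] → [-6,0] (was ⊥); enqueue []
  #2 pop 1: in=[-6,2] → [-6,5] (no change)
  #3 pop 2: in=⊥ → [-4,2] (no change)
  #4 pop 3: in=[-4,2] → [-5,1] (was ⊥); enqueue [0,1]
  #5 pop 4: in=[-6,2] → [-6,2] (was ⊥); enqueue [3]
  #6 pop 5: in=⊥ → [-4,-1] (no change)
  #7 pop 6: in=[-6,2] → [-6,1] (was [-2,0]); enqueue []
  #8 pop 0: in=[-5,2] → [-6,0] (no change)
  #9 pop 1: in=[-6,2] → [-6,5] (no change)
  #10 pop 3: in=[-6,2] → [-6,1] (was [-5,1]); enqueue [0,1,4]
  #11 pop 0: in=[-6,2] → [-6,0] (no change)
  #12 pop 1: in=[-6,2] → [-6,5] (no change)
  #13 pop 4: in=[-6,2] → [-6,2] (no change)

Fixpoint:
  val[0] = [-6,0]
  val[1] = [-6,5]
  val[2] = [-4,2]
  val[3] = [-6,1]
  val[4] = [-6,2]
  val[5] = [-4,-1]
  val[6] = [-6,1]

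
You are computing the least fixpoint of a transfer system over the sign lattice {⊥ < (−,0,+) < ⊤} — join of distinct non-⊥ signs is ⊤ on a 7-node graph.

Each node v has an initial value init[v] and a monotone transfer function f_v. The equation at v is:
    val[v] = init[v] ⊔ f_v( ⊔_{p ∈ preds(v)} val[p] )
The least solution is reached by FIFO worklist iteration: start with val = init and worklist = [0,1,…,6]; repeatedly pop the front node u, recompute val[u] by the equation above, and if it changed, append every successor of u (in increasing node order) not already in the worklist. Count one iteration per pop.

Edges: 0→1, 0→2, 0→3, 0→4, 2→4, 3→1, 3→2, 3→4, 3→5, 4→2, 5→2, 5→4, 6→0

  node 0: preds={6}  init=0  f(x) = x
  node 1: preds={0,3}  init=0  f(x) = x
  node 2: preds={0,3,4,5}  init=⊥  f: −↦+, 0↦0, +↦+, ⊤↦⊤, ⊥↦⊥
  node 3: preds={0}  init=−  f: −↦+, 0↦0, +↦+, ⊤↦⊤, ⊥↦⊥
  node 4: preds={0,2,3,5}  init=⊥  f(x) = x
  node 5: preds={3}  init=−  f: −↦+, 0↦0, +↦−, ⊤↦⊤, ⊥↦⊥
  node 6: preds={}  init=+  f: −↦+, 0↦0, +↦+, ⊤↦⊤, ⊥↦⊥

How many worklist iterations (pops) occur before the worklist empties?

10

Iteration log — 10 steps:
  step 1. node 0  ⊔preds=+  new=⊤  old=0  +wl: 
  step 2. node 1  ⊔preds=⊤  new=⊤  old=0  +wl: 
  step 3. node 2  ⊔preds=⊤  new=⊤  old=⊥  +wl: 
  step 4. node 3  ⊔preds=⊤  new=⊤  old=−  +wl: 1,2
  step 5. node 4  ⊔preds=⊤  new=⊤  old=⊥  +wl: 
  step 6. node 5  ⊔preds=⊤  new=⊤  old=−  +wl: 4
  step 7. node 6  ⊔preds=⊥  new=+  stable
  step 8. node 1  ⊔preds=⊤  new=⊤  stable
  step 9. node 2  ⊔preds=⊤  new=⊤  stable
  step 10. node 4  ⊔preds=⊤  new=⊤  stable

Least fixpoint reached:
  node 0: ⊤
  node 1: ⊤
  node 2: ⊤
  node 3: ⊤
  node 4: ⊤
  node 5: ⊤
  node 6: +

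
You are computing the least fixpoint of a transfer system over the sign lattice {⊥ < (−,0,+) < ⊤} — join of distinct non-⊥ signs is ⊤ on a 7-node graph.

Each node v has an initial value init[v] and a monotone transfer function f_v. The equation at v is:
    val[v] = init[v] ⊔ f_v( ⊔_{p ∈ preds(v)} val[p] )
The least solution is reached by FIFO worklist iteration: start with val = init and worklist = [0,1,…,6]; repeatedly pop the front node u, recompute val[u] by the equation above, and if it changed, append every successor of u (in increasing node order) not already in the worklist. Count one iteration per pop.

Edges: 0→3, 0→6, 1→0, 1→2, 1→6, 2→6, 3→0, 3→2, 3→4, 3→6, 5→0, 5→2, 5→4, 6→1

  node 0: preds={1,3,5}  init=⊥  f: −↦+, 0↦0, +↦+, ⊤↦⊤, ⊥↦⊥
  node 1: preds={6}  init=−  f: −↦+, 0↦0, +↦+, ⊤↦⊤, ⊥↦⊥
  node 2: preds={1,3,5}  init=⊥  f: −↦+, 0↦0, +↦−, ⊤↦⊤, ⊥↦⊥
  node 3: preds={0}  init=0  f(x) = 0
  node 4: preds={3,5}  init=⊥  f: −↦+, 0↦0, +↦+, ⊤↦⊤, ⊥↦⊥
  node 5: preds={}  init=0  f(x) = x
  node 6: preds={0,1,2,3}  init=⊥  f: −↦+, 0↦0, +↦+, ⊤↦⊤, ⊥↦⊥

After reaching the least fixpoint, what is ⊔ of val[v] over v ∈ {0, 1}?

⊤

Trace (11 dequeues):
  [1] u=0 | in ⊤ | out ⊤ | prev ⊥ | push {}
  [2] u=1 | in ⊥ | out − | ==
  [3] u=2 | in ⊤ | out ⊤ | prev ⊥ | push {}
  [4] u=3 | in ⊤ | out 0 | ==
  [5] u=4 | in 0 | out 0 | prev ⊥ | push {}
  [6] u=5 | in ⊥ | out 0 | ==
  [7] u=6 | in ⊤ | out ⊤ | prev ⊥ | push {1}
  [8] u=1 | in ⊤ | out ⊤ | prev − | push {0,2,6}
  [9] u=0 | in ⊤ | out ⊤ | ==
  [10] u=2 | in ⊤ | out ⊤ | ==
  [11] u=6 | in ⊤ | out ⊤ | ==

Converged values:
  [0] ⊤
  [1] ⊤
  [2] ⊤
  [3] 0
  [4] 0
  [5] 0
  [6] ⊤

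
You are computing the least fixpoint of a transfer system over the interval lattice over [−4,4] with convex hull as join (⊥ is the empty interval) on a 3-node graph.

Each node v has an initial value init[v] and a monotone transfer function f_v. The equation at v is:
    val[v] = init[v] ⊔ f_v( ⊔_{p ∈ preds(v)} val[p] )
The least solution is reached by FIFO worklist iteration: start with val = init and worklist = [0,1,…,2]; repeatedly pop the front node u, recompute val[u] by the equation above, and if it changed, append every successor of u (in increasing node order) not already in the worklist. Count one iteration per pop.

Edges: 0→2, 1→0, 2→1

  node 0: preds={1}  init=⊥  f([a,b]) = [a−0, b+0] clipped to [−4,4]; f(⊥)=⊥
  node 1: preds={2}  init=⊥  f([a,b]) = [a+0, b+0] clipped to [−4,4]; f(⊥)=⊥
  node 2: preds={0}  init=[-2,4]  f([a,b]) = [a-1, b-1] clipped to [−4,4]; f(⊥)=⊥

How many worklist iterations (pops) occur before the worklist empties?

Iteration log — 11 steps:
  step 1. node 0  ⊔preds=⊥  new=⊥  stable
  step 2. node 1  ⊔preds=[-2,4]  new=[-2,4]  old=⊥  +wl: 0
  step 3. node 2  ⊔preds=⊥  new=[-2,4]  stable
  step 4. node 0  ⊔preds=[-2,4]  new=[-2,4]  old=⊥  +wl: 2
  step 5. node 2  ⊔preds=[-2,4]  new=[-3,4]  old=[-2,4]  +wl: 1
  step 6. node 1  ⊔preds=[-3,4]  new=[-3,4]  old=[-2,4]  +wl: 0
  step 7. node 0  ⊔preds=[-3,4]  new=[-3,4]  old=[-2,4]  +wl: 2
  step 8. node 2  ⊔preds=[-3,4]  new=[-4,4]  old=[-3,4]  +wl: 1
  step 9. node 1  ⊔preds=[-4,4]  new=[-4,4]  old=[-3,4]  +wl: 0
  step 10. node 0  ⊔preds=[-4,4]  new=[-4,4]  old=[-3,4]  +wl: 2
  step 11. node 2  ⊔preds=[-4,4]  new=[-4,4]  stable

Least fixpoint reached:
  node 0: [-4,4]
  node 1: [-4,4]
  node 2: [-4,4]

11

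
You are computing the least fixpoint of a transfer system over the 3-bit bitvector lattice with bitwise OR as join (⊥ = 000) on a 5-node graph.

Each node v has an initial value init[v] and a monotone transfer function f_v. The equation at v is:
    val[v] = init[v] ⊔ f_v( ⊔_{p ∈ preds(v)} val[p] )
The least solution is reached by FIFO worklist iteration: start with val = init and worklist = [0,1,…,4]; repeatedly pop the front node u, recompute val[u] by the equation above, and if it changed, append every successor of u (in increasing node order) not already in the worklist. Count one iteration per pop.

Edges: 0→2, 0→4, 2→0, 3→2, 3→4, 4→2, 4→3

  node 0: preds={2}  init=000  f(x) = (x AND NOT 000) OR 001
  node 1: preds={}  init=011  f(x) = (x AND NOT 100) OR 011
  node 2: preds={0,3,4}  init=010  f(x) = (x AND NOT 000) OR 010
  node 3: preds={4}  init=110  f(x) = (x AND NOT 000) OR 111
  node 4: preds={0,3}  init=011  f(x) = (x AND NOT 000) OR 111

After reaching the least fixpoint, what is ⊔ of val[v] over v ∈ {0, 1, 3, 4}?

Trace (9 dequeues):
  [1] u=0 | in 010 | out 011 | prev 000 | push {}
  [2] u=1 | in 000 | out 011 | ==
  [3] u=2 | in 111 | out 111 | prev 010 | push {0}
  [4] u=3 | in 011 | out 111 | prev 110 | push {2}
  [5] u=4 | in 111 | out 111 | prev 011 | push {3}
  [6] u=0 | in 111 | out 111 | prev 011 | push {4}
  [7] u=2 | in 111 | out 111 | ==
  [8] u=3 | in 111 | out 111 | ==
  [9] u=4 | in 111 | out 111 | ==

Converged values:
  [0] 111
  [1] 011
  [2] 111
  [3] 111
  [4] 111

111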